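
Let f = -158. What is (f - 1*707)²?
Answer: 748225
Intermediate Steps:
(f - 1*707)² = (-158 - 1*707)² = (-158 - 707)² = (-865)² = 748225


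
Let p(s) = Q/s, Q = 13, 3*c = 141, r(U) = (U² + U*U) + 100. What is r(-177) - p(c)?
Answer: 2949613/47 ≈ 62758.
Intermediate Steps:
r(U) = 100 + 2*U² (r(U) = (U² + U²) + 100 = 2*U² + 100 = 100 + 2*U²)
c = 47 (c = (⅓)*141 = 47)
p(s) = 13/s
r(-177) - p(c) = (100 + 2*(-177)²) - 13/47 = (100 + 2*31329) - 13/47 = (100 + 62658) - 1*13/47 = 62758 - 13/47 = 2949613/47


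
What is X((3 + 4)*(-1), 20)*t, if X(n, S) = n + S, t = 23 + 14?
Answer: 481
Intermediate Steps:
t = 37
X(n, S) = S + n
X((3 + 4)*(-1), 20)*t = (20 + (3 + 4)*(-1))*37 = (20 + 7*(-1))*37 = (20 - 7)*37 = 13*37 = 481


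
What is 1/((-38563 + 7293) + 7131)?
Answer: -1/24139 ≈ -4.1427e-5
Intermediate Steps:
1/((-38563 + 7293) + 7131) = 1/(-31270 + 7131) = 1/(-24139) = -1/24139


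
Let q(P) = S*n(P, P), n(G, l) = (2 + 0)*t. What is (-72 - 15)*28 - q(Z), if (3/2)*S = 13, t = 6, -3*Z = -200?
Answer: -2540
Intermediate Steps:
Z = 200/3 (Z = -1/3*(-200) = 200/3 ≈ 66.667)
n(G, l) = 12 (n(G, l) = (2 + 0)*6 = 2*6 = 12)
S = 26/3 (S = (2/3)*13 = 26/3 ≈ 8.6667)
q(P) = 104 (q(P) = (26/3)*12 = 104)
(-72 - 15)*28 - q(Z) = (-72 - 15)*28 - 1*104 = -87*28 - 104 = -2436 - 104 = -2540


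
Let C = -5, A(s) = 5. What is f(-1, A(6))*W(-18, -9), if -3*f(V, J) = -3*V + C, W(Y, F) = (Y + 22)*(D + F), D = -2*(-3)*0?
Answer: -24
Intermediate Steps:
D = 0 (D = 6*0 = 0)
W(Y, F) = F*(22 + Y) (W(Y, F) = (Y + 22)*(0 + F) = (22 + Y)*F = F*(22 + Y))
f(V, J) = 5/3 + V (f(V, J) = -(-3*V - 5)/3 = -(-5 - 3*V)/3 = 5/3 + V)
f(-1, A(6))*W(-18, -9) = (5/3 - 1)*(-9*(22 - 18)) = 2*(-9*4)/3 = (⅔)*(-36) = -24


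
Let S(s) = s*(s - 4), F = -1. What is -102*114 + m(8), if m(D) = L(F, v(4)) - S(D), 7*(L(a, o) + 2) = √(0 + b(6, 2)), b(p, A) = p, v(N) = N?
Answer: -11662 + √6/7 ≈ -11662.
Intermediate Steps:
S(s) = s*(-4 + s)
L(a, o) = -2 + √6/7 (L(a, o) = -2 + √(0 + 6)/7 = -2 + √6/7)
m(D) = -2 + √6/7 - D*(-4 + D) (m(D) = (-2 + √6/7) - D*(-4 + D) = -2 + √6/7 - D*(-4 + D))
-102*114 + m(8) = -102*114 + (-2 + √6/7 - 1*8*(-4 + 8)) = -11628 + (-2 + √6/7 - 1*8*4) = -11628 + (-2 + √6/7 - 32) = -11628 + (-34 + √6/7) = -11662 + √6/7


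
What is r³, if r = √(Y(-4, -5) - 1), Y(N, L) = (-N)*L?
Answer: -21*I*√21 ≈ -96.234*I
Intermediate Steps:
Y(N, L) = -L*N
r = I*√21 (r = √(-1*(-5)*(-4) - 1) = √(-20 - 1) = √(-21) = I*√21 ≈ 4.5826*I)
r³ = (I*√21)³ = -21*I*√21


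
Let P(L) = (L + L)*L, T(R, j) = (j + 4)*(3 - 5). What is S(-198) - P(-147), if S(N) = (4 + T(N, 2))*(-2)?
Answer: -43202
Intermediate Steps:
T(R, j) = -8 - 2*j (T(R, j) = (4 + j)*(-2) = -8 - 2*j)
S(N) = 16 (S(N) = (4 + (-8 - 2*2))*(-2) = (4 + (-8 - 4))*(-2) = (4 - 12)*(-2) = -8*(-2) = 16)
P(L) = 2*L**2 (P(L) = (2*L)*L = 2*L**2)
S(-198) - P(-147) = 16 - 2*(-147)**2 = 16 - 2*21609 = 16 - 1*43218 = 16 - 43218 = -43202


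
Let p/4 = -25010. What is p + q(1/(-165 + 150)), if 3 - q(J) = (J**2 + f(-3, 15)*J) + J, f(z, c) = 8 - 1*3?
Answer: -22508236/225 ≈ -1.0004e+5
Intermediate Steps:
f(z, c) = 5 (f(z, c) = 8 - 3 = 5)
p = -100040 (p = 4*(-25010) = -100040)
q(J) = 3 - J**2 - 6*J (q(J) = 3 - ((J**2 + 5*J) + J) = 3 - (J**2 + 6*J) = 3 + (-J**2 - 6*J) = 3 - J**2 - 6*J)
p + q(1/(-165 + 150)) = -100040 + (3 - (1/(-165 + 150))**2 - 6/(-165 + 150)) = -100040 + (3 - (1/(-15))**2 - 6/(-15)) = -100040 + (3 - (-1/15)**2 - 6*(-1/15)) = -100040 + (3 - 1*1/225 + 2/5) = -100040 + (3 - 1/225 + 2/5) = -100040 + 764/225 = -22508236/225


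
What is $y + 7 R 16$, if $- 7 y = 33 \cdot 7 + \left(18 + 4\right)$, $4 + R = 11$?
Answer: $\frac{5235}{7} \approx 747.86$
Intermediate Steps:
$R = 7$ ($R = -4 + 11 = 7$)
$y = - \frac{253}{7}$ ($y = - \frac{33 \cdot 7 + \left(18 + 4\right)}{7} = - \frac{231 + 22}{7} = \left(- \frac{1}{7}\right) 253 = - \frac{253}{7} \approx -36.143$)
$y + 7 R 16 = - \frac{253}{7} + 7 \cdot 7 \cdot 16 = - \frac{253}{7} + 49 \cdot 16 = - \frac{253}{7} + 784 = \frac{5235}{7}$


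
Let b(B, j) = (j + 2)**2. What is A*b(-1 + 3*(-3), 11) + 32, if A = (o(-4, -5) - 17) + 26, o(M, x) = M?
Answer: 877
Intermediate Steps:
A = 5 (A = (-4 - 17) + 26 = -21 + 26 = 5)
b(B, j) = (2 + j)**2
A*b(-1 + 3*(-3), 11) + 32 = 5*(2 + 11)**2 + 32 = 5*13**2 + 32 = 5*169 + 32 = 845 + 32 = 877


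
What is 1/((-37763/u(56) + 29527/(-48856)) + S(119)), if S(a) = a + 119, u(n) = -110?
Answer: 244280/141852329 ≈ 0.0017221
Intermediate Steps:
S(a) = 119 + a
1/((-37763/u(56) + 29527/(-48856)) + S(119)) = 1/((-37763/(-110) + 29527/(-48856)) + (119 + 119)) = 1/((-37763*(-1/110) + 29527*(-1/48856)) + 238) = 1/((3433/10 - 29527/48856) + 238) = 1/(83713689/244280 + 238) = 1/(141852329/244280) = 244280/141852329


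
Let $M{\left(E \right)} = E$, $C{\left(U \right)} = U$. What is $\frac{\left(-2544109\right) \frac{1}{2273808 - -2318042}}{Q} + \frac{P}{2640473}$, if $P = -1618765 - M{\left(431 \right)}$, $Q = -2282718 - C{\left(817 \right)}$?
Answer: $- \frac{16978316126991317443}{27687076213479751750} \approx -0.61322$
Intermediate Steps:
$Q = -2283535$ ($Q = -2282718 - 817 = -2283535$)
$P = -1619196$ ($P = -1618765 - 431 = -1619196$)
$\frac{\left(-2544109\right) \frac{1}{2273808 - -2318042}}{Q} + \frac{P}{2640473} = \frac{\left(-2544109\right) \frac{1}{2273808 - -2318042}}{-2283535} - \frac{1619196}{2640473} = - \frac{2544109}{2273808 + 2318042} \left(- \frac{1}{2283535}\right) - \frac{1619196}{2640473} = - \frac{2544109}{4591850} \left(- \frac{1}{2283535}\right) - \frac{1619196}{2640473} = \left(-2544109\right) \frac{1}{4591850} \left(- \frac{1}{2283535}\right) - \frac{1619196}{2640473} = \left(- \frac{2544109}{4591850}\right) \left(- \frac{1}{2283535}\right) - \frac{1619196}{2640473} = \frac{2544109}{10485650189750} - \frac{1619196}{2640473} = - \frac{16978316126991317443}{27687076213479751750}$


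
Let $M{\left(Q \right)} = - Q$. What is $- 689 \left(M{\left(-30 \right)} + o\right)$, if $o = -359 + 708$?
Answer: $-261131$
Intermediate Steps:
$o = 349$
$- 689 \left(M{\left(-30 \right)} + o\right) = - 689 \left(\left(-1\right) \left(-30\right) + 349\right) = - 689 \left(30 + 349\right) = \left(-689\right) 379 = -261131$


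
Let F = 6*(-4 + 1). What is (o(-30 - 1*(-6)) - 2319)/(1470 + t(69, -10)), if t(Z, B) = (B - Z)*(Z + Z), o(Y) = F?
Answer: 779/3144 ≈ 0.24777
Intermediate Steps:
F = -18 (F = 6*(-3) = -18)
o(Y) = -18
t(Z, B) = 2*Z*(B - Z) (t(Z, B) = (B - Z)*(2*Z) = 2*Z*(B - Z))
(o(-30 - 1*(-6)) - 2319)/(1470 + t(69, -10)) = (-18 - 2319)/(1470 + 2*69*(-10 - 1*69)) = -2337/(1470 + 2*69*(-10 - 69)) = -2337/(1470 + 2*69*(-79)) = -2337/(1470 - 10902) = -2337/(-9432) = -2337*(-1/9432) = 779/3144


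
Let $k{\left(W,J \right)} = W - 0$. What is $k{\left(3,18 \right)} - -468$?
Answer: $471$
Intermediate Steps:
$k{\left(W,J \right)} = W$ ($k{\left(W,J \right)} = W + 0 = W$)
$k{\left(3,18 \right)} - -468 = 3 - -468 = 3 + 468 = 471$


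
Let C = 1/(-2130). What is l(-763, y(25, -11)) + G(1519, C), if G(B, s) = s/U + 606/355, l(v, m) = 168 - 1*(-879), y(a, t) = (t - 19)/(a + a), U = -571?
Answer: 1275468967/1216230 ≈ 1048.7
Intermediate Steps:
y(a, t) = (-19 + t)/(2*a) (y(a, t) = (-19 + t)/((2*a)) = (-19 + t)*(1/(2*a)) = (-19 + t)/(2*a))
C = -1/2130 ≈ -0.00046948
l(v, m) = 1047 (l(v, m) = 168 + 879 = 1047)
G(B, s) = 606/355 - s/571 (G(B, s) = s/(-571) + 606/355 = s*(-1/571) + 606*(1/355) = -s/571 + 606/355 = 606/355 - s/571)
l(-763, y(25, -11)) + G(1519, C) = 1047 + (606/355 - 1/571*(-1/2130)) = 1047 + (606/355 + 1/1216230) = 1047 + 2076157/1216230 = 1275468967/1216230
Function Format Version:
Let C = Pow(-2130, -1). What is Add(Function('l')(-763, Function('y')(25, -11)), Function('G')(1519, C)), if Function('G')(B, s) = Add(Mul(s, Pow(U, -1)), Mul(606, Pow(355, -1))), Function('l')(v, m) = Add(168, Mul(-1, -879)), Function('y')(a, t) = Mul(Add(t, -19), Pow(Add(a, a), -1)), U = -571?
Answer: Rational(1275468967, 1216230) ≈ 1048.7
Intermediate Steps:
Function('y')(a, t) = Mul(Rational(1, 2), Pow(a, -1), Add(-19, t)) (Function('y')(a, t) = Mul(Add(-19, t), Pow(Mul(2, a), -1)) = Mul(Add(-19, t), Mul(Rational(1, 2), Pow(a, -1))) = Mul(Rational(1, 2), Pow(a, -1), Add(-19, t)))
C = Rational(-1, 2130) ≈ -0.00046948
Function('l')(v, m) = 1047 (Function('l')(v, m) = Add(168, 879) = 1047)
Function('G')(B, s) = Add(Rational(606, 355), Mul(Rational(-1, 571), s)) (Function('G')(B, s) = Add(Mul(s, Pow(-571, -1)), Mul(606, Pow(355, -1))) = Add(Mul(s, Rational(-1, 571)), Mul(606, Rational(1, 355))) = Add(Mul(Rational(-1, 571), s), Rational(606, 355)) = Add(Rational(606, 355), Mul(Rational(-1, 571), s)))
Add(Function('l')(-763, Function('y')(25, -11)), Function('G')(1519, C)) = Add(1047, Add(Rational(606, 355), Mul(Rational(-1, 571), Rational(-1, 2130)))) = Add(1047, Add(Rational(606, 355), Rational(1, 1216230))) = Add(1047, Rational(2076157, 1216230)) = Rational(1275468967, 1216230)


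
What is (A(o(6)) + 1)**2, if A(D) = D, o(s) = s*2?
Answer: 169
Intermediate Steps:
o(s) = 2*s
(A(o(6)) + 1)**2 = (2*6 + 1)**2 = (12 + 1)**2 = 13**2 = 169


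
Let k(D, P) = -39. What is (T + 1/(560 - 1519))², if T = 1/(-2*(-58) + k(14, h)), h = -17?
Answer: 324/2271049 ≈ 0.00014267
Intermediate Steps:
T = 1/77 (T = 1/(-2*(-58) - 39) = 1/(116 - 39) = 1/77 ≈ 0.012987)
(T + 1/(560 - 1519))² = (1/77 + 1/(560 - 1519))² = (1/77 + 1/(-959))² = (1/77 - 1/959)² = (18/1507)² = 324/2271049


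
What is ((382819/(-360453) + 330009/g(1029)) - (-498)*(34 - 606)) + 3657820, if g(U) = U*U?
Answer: 2698811948564510/800130849 ≈ 3.3730e+6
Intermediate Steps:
g(U) = U²
((382819/(-360453) + 330009/g(1029)) - (-498)*(34 - 606)) + 3657820 = ((382819/(-360453) + 330009/(1029²)) - (-498)*(34 - 606)) + 3657820 = ((382819*(-1/360453) + 330009/1058841) - (-498)*(-572)) + 3657820 = ((-7223/6801 + 330009*(1/1058841)) - 1*284856) + 3657820 = ((-7223/6801 + 110003/352947) - 284856) + 3657820 = (-600401926/800130849 - 284856) + 3657820 = -227922673524670/800130849 + 3657820 = 2698811948564510/800130849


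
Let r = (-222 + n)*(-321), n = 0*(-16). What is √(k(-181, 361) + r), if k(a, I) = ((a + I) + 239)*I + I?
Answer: 11*√1842 ≈ 472.10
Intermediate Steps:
n = 0
k(a, I) = I + I*(239 + I + a) (k(a, I) = ((I + a) + 239)*I + I = (239 + I + a)*I + I = I*(239 + I + a) + I = I + I*(239 + I + a))
r = 71262 (r = (-222 + 0)*(-321) = -222*(-321) = 71262)
√(k(-181, 361) + r) = √(361*(240 + 361 - 181) + 71262) = √(361*420 + 71262) = √(151620 + 71262) = √222882 = 11*√1842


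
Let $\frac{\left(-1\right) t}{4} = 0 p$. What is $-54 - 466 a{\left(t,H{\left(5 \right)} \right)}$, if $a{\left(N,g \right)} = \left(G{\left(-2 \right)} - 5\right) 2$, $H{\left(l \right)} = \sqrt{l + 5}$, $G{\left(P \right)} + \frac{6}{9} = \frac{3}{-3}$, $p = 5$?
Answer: $\frac{18478}{3} \approx 6159.3$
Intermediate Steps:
$G{\left(P \right)} = - \frac{5}{3}$ ($G{\left(P \right)} = - \frac{2}{3} + \frac{3}{-3} = - \frac{2}{3} + 3 \left(- \frac{1}{3}\right) = - \frac{2}{3} - 1 = - \frac{5}{3}$)
$t = 0$ ($t = - 4 \cdot 0 \cdot 5 = \left(-4\right) 0 = 0$)
$H{\left(l \right)} = \sqrt{5 + l}$
$a{\left(N,g \right)} = - \frac{40}{3}$ ($a{\left(N,g \right)} = \left(- \frac{5}{3} - 5\right) 2 = \left(- \frac{20}{3}\right) 2 = - \frac{40}{3}$)
$-54 - 466 a{\left(t,H{\left(5 \right)} \right)} = -54 - - \frac{18640}{3} = -54 + \frac{18640}{3} = \frac{18478}{3}$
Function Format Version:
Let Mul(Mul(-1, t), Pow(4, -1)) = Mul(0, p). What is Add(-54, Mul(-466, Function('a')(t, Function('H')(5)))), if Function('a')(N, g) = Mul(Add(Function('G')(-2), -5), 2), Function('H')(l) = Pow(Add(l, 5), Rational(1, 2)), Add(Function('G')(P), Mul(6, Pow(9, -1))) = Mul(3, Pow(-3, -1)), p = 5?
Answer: Rational(18478, 3) ≈ 6159.3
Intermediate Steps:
Function('G')(P) = Rational(-5, 3) (Function('G')(P) = Add(Rational(-2, 3), Mul(3, Pow(-3, -1))) = Add(Rational(-2, 3), Mul(3, Rational(-1, 3))) = Add(Rational(-2, 3), -1) = Rational(-5, 3))
t = 0 (t = Mul(-4, Mul(0, 5)) = Mul(-4, 0) = 0)
Function('H')(l) = Pow(Add(5, l), Rational(1, 2))
Function('a')(N, g) = Rational(-40, 3) (Function('a')(N, g) = Mul(Add(Rational(-5, 3), -5), 2) = Mul(Rational(-20, 3), 2) = Rational(-40, 3))
Add(-54, Mul(-466, Function('a')(t, Function('H')(5)))) = Add(-54, Mul(-466, Rational(-40, 3))) = Add(-54, Rational(18640, 3)) = Rational(18478, 3)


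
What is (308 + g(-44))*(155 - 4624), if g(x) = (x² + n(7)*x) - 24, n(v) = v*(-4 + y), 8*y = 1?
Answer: -30509863/2 ≈ -1.5255e+7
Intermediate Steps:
y = ⅛ (y = (⅛)*1 = ⅛ ≈ 0.12500)
n(v) = -31*v/8 (n(v) = v*(-4 + ⅛) = v*(-31/8) = -31*v/8)
g(x) = -24 + x² - 217*x/8 (g(x) = (x² + (-31/8*7)*x) - 24 = (x² - 217*x/8) - 24 = -24 + x² - 217*x/8)
(308 + g(-44))*(155 - 4624) = (308 + (-24 + (-44)² - 217/8*(-44)))*(155 - 4624) = (308 + (-24 + 1936 + 2387/2))*(-4469) = (308 + 6211/2)*(-4469) = (6827/2)*(-4469) = -30509863/2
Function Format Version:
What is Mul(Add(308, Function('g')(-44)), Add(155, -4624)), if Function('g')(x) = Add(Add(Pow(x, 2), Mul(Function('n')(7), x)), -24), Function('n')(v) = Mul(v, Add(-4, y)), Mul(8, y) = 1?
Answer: Rational(-30509863, 2) ≈ -1.5255e+7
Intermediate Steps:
y = Rational(1, 8) (y = Mul(Rational(1, 8), 1) = Rational(1, 8) ≈ 0.12500)
Function('n')(v) = Mul(Rational(-31, 8), v) (Function('n')(v) = Mul(v, Add(-4, Rational(1, 8))) = Mul(v, Rational(-31, 8)) = Mul(Rational(-31, 8), v))
Function('g')(x) = Add(-24, Pow(x, 2), Mul(Rational(-217, 8), x)) (Function('g')(x) = Add(Add(Pow(x, 2), Mul(Mul(Rational(-31, 8), 7), x)), -24) = Add(Add(Pow(x, 2), Mul(Rational(-217, 8), x)), -24) = Add(-24, Pow(x, 2), Mul(Rational(-217, 8), x)))
Mul(Add(308, Function('g')(-44)), Add(155, -4624)) = Mul(Add(308, Add(-24, Pow(-44, 2), Mul(Rational(-217, 8), -44))), Add(155, -4624)) = Mul(Add(308, Add(-24, 1936, Rational(2387, 2))), -4469) = Mul(Add(308, Rational(6211, 2)), -4469) = Mul(Rational(6827, 2), -4469) = Rational(-30509863, 2)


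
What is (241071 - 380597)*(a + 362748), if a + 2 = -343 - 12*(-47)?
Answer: -50643333642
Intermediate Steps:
a = 219 (a = -2 + (-343 - 12*(-47)) = -2 + (-343 + 564) = -2 + 221 = 219)
(241071 - 380597)*(a + 362748) = (241071 - 380597)*(219 + 362748) = -139526*362967 = -50643333642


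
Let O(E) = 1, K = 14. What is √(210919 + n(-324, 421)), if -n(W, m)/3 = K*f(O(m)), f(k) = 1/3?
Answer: √210905 ≈ 459.24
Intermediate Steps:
f(k) = ⅓
n(W, m) = -14 (n(W, m) = -42/3 = -3*14/3 = -14)
√(210919 + n(-324, 421)) = √(210919 - 14) = √210905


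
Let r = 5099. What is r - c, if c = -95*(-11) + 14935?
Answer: -10881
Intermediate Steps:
c = 15980 (c = -1*(-1045) + 14935 = 1045 + 14935 = 15980)
r - c = 5099 - 1*15980 = 5099 - 15980 = -10881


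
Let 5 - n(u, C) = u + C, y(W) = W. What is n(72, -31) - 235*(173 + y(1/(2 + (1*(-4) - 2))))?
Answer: -162529/4 ≈ -40632.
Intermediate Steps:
n(u, C) = 5 - C - u (n(u, C) = 5 - (u + C) = 5 - (C + u) = 5 + (-C - u) = 5 - C - u)
n(72, -31) - 235*(173 + y(1/(2 + (1*(-4) - 2)))) = (5 - 1*(-31) - 1*72) - 235*(173 + 1/(2 + (1*(-4) - 2))) = (5 + 31 - 72) - 235*(173 + 1/(2 + (-4 - 2))) = -36 - 235*(173 + 1/(2 - 6)) = -36 - 235*(173 + 1/(-4)) = -36 - 235*(173 - ¼) = -36 - 235*691/4 = -36 - 162385/4 = -162529/4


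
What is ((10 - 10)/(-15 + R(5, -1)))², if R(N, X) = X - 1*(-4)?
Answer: 0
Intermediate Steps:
R(N, X) = 4 + X (R(N, X) = X + 4 = 4 + X)
((10 - 10)/(-15 + R(5, -1)))² = ((10 - 10)/(-15 + (4 - 1)))² = (0/(-15 + 3))² = (0/(-12))² = (0*(-1/12))² = 0² = 0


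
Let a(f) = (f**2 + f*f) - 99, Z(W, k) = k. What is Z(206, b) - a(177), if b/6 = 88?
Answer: -62031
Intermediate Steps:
b = 528 (b = 6*88 = 528)
a(f) = -99 + 2*f**2 (a(f) = (f**2 + f**2) - 99 = 2*f**2 - 99 = -99 + 2*f**2)
Z(206, b) - a(177) = 528 - (-99 + 2*177**2) = 528 - (-99 + 2*31329) = 528 - (-99 + 62658) = 528 - 1*62559 = 528 - 62559 = -62031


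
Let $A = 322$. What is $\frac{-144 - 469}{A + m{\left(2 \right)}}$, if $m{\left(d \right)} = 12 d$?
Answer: $- \frac{613}{346} \approx -1.7717$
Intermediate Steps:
$\frac{-144 - 469}{A + m{\left(2 \right)}} = \frac{-144 - 469}{322 + 12 \cdot 2} = - \frac{613}{322 + 24} = - \frac{613}{346}$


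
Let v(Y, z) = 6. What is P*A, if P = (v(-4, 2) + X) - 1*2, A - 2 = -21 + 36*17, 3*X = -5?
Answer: 4151/3 ≈ 1383.7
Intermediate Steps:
X = -5/3 (X = (⅓)*(-5) = -5/3 ≈ -1.6667)
A = 593 (A = 2 + (-21 + 36*17) = 2 + (-21 + 612) = 2 + 591 = 593)
P = 7/3 (P = (6 - 5/3) - 1*2 = 13/3 - 2 = 7/3 ≈ 2.3333)
P*A = (7/3)*593 = 4151/3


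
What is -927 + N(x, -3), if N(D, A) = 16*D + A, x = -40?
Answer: -1570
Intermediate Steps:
N(D, A) = A + 16*D
-927 + N(x, -3) = -927 + (-3 + 16*(-40)) = -927 + (-3 - 640) = -927 - 643 = -1570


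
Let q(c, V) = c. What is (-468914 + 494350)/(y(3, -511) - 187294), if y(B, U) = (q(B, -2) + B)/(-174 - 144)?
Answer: -1348108/9926583 ≈ -0.13581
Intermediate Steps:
y(B, U) = -B/159 (y(B, U) = (B + B)/(-174 - 144) = (2*B)/(-318) = (2*B)*(-1/318) = -B/159)
(-468914 + 494350)/(y(3, -511) - 187294) = (-468914 + 494350)/(-1/159*3 - 187294) = 25436/(-1/53 - 187294) = 25436/(-9926583/53) = 25436*(-53/9926583) = -1348108/9926583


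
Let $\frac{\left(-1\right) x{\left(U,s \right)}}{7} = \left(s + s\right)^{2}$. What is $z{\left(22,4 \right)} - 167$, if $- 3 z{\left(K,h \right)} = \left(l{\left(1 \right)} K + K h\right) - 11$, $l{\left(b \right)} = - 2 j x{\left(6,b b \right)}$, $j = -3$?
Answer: $\frac{3118}{3} \approx 1039.3$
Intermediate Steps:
$x{\left(U,s \right)} = - 28 s^{2}$ ($x{\left(U,s \right)} = - 7 \left(s + s\right)^{2} = - 7 \left(2 s\right)^{2} = - 7 \cdot 4 s^{2} = - 28 s^{2}$)
$l{\left(b \right)} = - 168 b^{4}$ ($l{\left(b \right)} = \left(-2\right) \left(-3\right) \left(- 28 \left(b b\right)^{2}\right) = 6 \left(- 28 \left(b^{2}\right)^{2}\right) = 6 \left(- 28 b^{4}\right) = - 168 b^{4}$)
$z{\left(K,h \right)} = \frac{11}{3} + 56 K - \frac{K h}{3}$ ($z{\left(K,h \right)} = - \frac{\left(- 168 \cdot 1^{4} K + K h\right) - 11}{3} = - \frac{\left(\left(-168\right) 1 K + K h\right) - 11}{3} = - \frac{\left(- 168 K + K h\right) - 11}{3} = - \frac{-11 - 168 K + K h}{3} = \frac{11}{3} + 56 K - \frac{K h}{3}$)
$z{\left(22,4 \right)} - 167 = \left(\frac{11}{3} + 56 \cdot 22 - \frac{22}{3} \cdot 4\right) - 167 = \left(\frac{11}{3} + 1232 - \frac{88}{3}\right) - 167 = \frac{3619}{3} - 167 = \frac{3118}{3}$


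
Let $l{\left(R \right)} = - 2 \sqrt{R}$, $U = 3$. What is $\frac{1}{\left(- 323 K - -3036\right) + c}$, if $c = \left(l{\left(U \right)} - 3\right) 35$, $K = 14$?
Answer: $- \frac{1591}{2516581} + \frac{70 \sqrt{3}}{2516581} \approx -0.00058403$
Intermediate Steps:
$c = -105 - 70 \sqrt{3}$ ($c = \left(- 2 \sqrt{3} - 3\right) 35 = \left(-3 - 2 \sqrt{3}\right) 35 = -105 - 70 \sqrt{3} \approx -226.24$)
$\frac{1}{\left(- 323 K - -3036\right) + c} = \frac{1}{\left(\left(-323\right) 14 - -3036\right) - \left(105 + 70 \sqrt{3}\right)} = \frac{1}{\left(-4522 + 3036\right) - \left(105 + 70 \sqrt{3}\right)} = \frac{1}{-1486 - \left(105 + 70 \sqrt{3}\right)} = \frac{1}{-1591 - 70 \sqrt{3}}$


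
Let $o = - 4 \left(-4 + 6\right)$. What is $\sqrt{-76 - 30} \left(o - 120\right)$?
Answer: $- 128 i \sqrt{106} \approx - 1317.8 i$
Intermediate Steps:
$o = -8$ ($o = \left(-4\right) 2 = -8$)
$\sqrt{-76 - 30} \left(o - 120\right) = \sqrt{-76 - 30} \left(-8 - 120\right) = \sqrt{-106} \left(-128\right) = i \sqrt{106} \left(-128\right) = - 128 i \sqrt{106}$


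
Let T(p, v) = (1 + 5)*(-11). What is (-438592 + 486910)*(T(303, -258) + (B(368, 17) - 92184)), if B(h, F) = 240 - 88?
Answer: -4449991164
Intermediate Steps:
T(p, v) = -66 (T(p, v) = 6*(-11) = -66)
B(h, F) = 152
(-438592 + 486910)*(T(303, -258) + (B(368, 17) - 92184)) = (-438592 + 486910)*(-66 + (152 - 92184)) = 48318*(-66 - 92032) = 48318*(-92098) = -4449991164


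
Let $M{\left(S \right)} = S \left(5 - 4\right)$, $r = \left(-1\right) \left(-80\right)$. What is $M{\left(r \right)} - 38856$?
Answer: $-38776$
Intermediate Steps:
$r = 80$
$M{\left(S \right)} = S$ ($M{\left(S \right)} = S 1 = S$)
$M{\left(r \right)} - 38856 = 80 - 38856 = -38776$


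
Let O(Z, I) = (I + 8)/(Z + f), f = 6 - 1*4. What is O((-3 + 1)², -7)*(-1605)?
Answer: -535/2 ≈ -267.50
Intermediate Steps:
f = 2 (f = 6 - 4 = 2)
O(Z, I) = (8 + I)/(2 + Z) (O(Z, I) = (I + 8)/(Z + 2) = (8 + I)/(2 + Z))
O((-3 + 1)², -7)*(-1605) = ((8 - 7)/(2 + (-3 + 1)²))*(-1605) = (1/(2 + (-2)²))*(-1605) = (1/(2 + 4))*(-1605) = (1/6)*(-1605) = ((⅙)*1)*(-1605) = (⅙)*(-1605) = -535/2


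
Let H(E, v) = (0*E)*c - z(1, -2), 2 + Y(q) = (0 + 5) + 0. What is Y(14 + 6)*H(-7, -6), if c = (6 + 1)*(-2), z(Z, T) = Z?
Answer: -3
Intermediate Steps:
c = -14 (c = 7*(-2) = -14)
Y(q) = 3 (Y(q) = -2 + ((0 + 5) + 0) = -2 + (5 + 0) = -2 + 5 = 3)
H(E, v) = -1 (H(E, v) = (0*E)*(-14) - 1*1 = 0*(-14) - 1 = 0 - 1 = -1)
Y(14 + 6)*H(-7, -6) = 3*(-1) = -3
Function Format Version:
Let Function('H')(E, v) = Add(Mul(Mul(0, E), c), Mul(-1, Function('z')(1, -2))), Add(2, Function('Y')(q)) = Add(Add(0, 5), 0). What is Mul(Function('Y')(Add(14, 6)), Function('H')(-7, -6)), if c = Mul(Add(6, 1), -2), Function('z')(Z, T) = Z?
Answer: -3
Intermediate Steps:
c = -14 (c = Mul(7, -2) = -14)
Function('Y')(q) = 3 (Function('Y')(q) = Add(-2, Add(Add(0, 5), 0)) = Add(-2, Add(5, 0)) = Add(-2, 5) = 3)
Function('H')(E, v) = -1 (Function('H')(E, v) = Add(Mul(Mul(0, E), -14), Mul(-1, 1)) = Add(Mul(0, -14), -1) = Add(0, -1) = -1)
Mul(Function('Y')(Add(14, 6)), Function('H')(-7, -6)) = Mul(3, -1) = -3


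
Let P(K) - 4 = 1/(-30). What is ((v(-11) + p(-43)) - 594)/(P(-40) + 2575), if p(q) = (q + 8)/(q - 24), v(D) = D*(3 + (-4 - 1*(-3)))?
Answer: -1237110/5183723 ≈ -0.23865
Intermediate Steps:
P(K) = 119/30 (P(K) = 4 + 1/(-30) = 4 - 1/30 = 119/30)
v(D) = 2*D (v(D) = D*(3 + (-4 + 3)) = D*(3 - 1) = D*2 = 2*D)
p(q) = (8 + q)/(-24 + q)
((v(-11) + p(-43)) - 594)/(P(-40) + 2575) = ((2*(-11) + (8 - 43)/(-24 - 43)) - 594)/(119/30 + 2575) = ((-22 - 35/(-67)) - 594)/(77369/30) = ((-22 - 1/67*(-35)) - 594)*(30/77369) = ((-22 + 35/67) - 594)*(30/77369) = (-1439/67 - 594)*(30/77369) = -41237/67*30/77369 = -1237110/5183723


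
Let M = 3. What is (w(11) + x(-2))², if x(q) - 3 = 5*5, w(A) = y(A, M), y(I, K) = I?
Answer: 1521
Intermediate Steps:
w(A) = A
x(q) = 28 (x(q) = 3 + 5*5 = 3 + 25 = 28)
(w(11) + x(-2))² = (11 + 28)² = 39² = 1521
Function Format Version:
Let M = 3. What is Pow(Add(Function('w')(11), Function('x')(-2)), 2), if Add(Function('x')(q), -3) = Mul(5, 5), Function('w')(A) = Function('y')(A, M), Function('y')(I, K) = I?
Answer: 1521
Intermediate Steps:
Function('w')(A) = A
Function('x')(q) = 28 (Function('x')(q) = Add(3, Mul(5, 5)) = Add(3, 25) = 28)
Pow(Add(Function('w')(11), Function('x')(-2)), 2) = Pow(Add(11, 28), 2) = Pow(39, 2) = 1521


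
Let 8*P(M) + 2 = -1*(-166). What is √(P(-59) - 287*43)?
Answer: I*√49282/2 ≈ 111.0*I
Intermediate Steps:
P(M) = 41/2 (P(M) = -¼ + (-1*(-166))/8 = -¼ + (⅛)*166 = -¼ + 83/4 = 41/2)
√(P(-59) - 287*43) = √(41/2 - 287*43) = √(41/2 - 12341) = √(-24641/2) = I*√49282/2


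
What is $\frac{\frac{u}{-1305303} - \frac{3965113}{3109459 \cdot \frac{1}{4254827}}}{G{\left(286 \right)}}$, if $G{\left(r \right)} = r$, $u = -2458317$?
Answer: $- \frac{3670264897394553525}{193468807011337} \approx -18971.0$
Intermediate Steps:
$\frac{\frac{u}{-1305303} - \frac{3965113}{3109459 \cdot \frac{1}{4254827}}}{G{\left(286 \right)}} = \frac{- \frac{2458317}{-1305303} - \frac{3965113}{3109459 \cdot \frac{1}{4254827}}}{286} = \left(\left(-2458317\right) \left(- \frac{1}{1305303}\right) - \frac{3965113}{3109459 \cdot \frac{1}{4254827}}\right) \frac{1}{286} = \left(\frac{819439}{435101} - \frac{3965113}{\frac{3109459}{4254827}}\right) \frac{1}{286} = \left(\frac{819439}{435101} - \frac{16870869850451}{3109459}\right) \frac{1}{286} = \left(- \frac{7340529794789107050}{1352928720359}\right) \frac{1}{286} = - \frac{3670264897394553525}{193468807011337}$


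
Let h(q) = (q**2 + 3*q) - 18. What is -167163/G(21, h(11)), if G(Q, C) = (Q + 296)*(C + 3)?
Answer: -167163/44063 ≈ -3.7937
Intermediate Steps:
h(q) = -18 + q**2 + 3*q
G(Q, C) = (3 + C)*(296 + Q) (G(Q, C) = (296 + Q)*(3 + C) = (3 + C)*(296 + Q))
-167163/G(21, h(11)) = -167163/(888 + 3*21 + 296*(-18 + 11**2 + 3*11) + (-18 + 11**2 + 3*11)*21) = -167163/(888 + 63 + 296*(-18 + 121 + 33) + (-18 + 121 + 33)*21) = -167163/(888 + 63 + 296*136 + 136*21) = -167163/(888 + 63 + 40256 + 2856) = -167163/44063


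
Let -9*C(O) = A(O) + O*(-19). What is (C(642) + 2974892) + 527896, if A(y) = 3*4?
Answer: 3504142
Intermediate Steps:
A(y) = 12
C(O) = -4/3 + 19*O/9 (C(O) = -(12 + O*(-19))/9 = -(12 - 19*O)/9 = -4/3 + 19*O/9)
(C(642) + 2974892) + 527896 = ((-4/3 + (19/9)*642) + 2974892) + 527896 = ((-4/3 + 4066/3) + 2974892) + 527896 = (1354 + 2974892) + 527896 = 2976246 + 527896 = 3504142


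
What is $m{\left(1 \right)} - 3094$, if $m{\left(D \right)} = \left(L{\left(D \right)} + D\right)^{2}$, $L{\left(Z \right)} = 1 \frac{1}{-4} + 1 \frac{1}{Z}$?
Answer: $- \frac{49455}{16} \approx -3090.9$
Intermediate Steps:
$L{\left(Z \right)} = - \frac{1}{4} + \frac{1}{Z}$ ($L{\left(Z \right)} = 1 \left(- \frac{1}{4}\right) + \frac{1}{Z} = - \frac{1}{4} + \frac{1}{Z}$)
$m{\left(D \right)} = \left(D + \frac{4 - D}{4 D}\right)^{2}$ ($m{\left(D \right)} = \left(\frac{4 - D}{4 D} + D\right)^{2} = \left(D + \frac{4 - D}{4 D}\right)^{2}$)
$m{\left(1 \right)} - 3094 = \frac{\left(4 - 1 + 4 \cdot 1^{2}\right)^{2}}{16 \cdot 1} - 3094 = \frac{1}{16} \cdot 1 \left(4 - 1 + 4 \cdot 1\right)^{2} - 3094 = \frac{1}{16} \cdot 1 \left(4 - 1 + 4\right)^{2} - 3094 = \frac{1}{16} \cdot 1 \cdot 7^{2} - 3094 = \frac{1}{16} \cdot 1 \cdot 49 - 3094 = \frac{49}{16} - 3094 = - \frac{49455}{16}$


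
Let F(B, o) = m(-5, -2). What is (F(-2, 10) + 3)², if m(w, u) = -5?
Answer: 4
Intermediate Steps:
F(B, o) = -5
(F(-2, 10) + 3)² = (-5 + 3)² = (-2)² = 4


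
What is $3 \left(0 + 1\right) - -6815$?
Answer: $6818$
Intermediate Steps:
$3 \left(0 + 1\right) - -6815 = 3 \cdot 1 + 6815 = 3 + 6815 = 6818$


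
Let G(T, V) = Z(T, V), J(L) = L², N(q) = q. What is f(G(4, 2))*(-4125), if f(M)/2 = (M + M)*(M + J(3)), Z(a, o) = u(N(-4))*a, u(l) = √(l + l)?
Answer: 2112000 - 1188000*I*√2 ≈ 2.112e+6 - 1.6801e+6*I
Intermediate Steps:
u(l) = √2*√l (u(l) = √(2*l) = √2*√l)
Z(a, o) = 2*I*a*√2 (Z(a, o) = (√2*√(-4))*a = (√2*(2*I))*a = (2*I*√2)*a = 2*I*a*√2)
G(T, V) = 2*I*T*√2
f(M) = 4*M*(9 + M) (f(M) = 2*((M + M)*(M + 3²)) = 2*((2*M)*(M + 9)) = 2*((2*M)*(9 + M)) = 2*(2*M*(9 + M)) = 4*M*(9 + M))
f(G(4, 2))*(-4125) = (4*(2*I*4*√2)*(9 + 2*I*4*√2))*(-4125) = (4*(8*I*√2)*(9 + 8*I*√2))*(-4125) = (32*I*√2*(9 + 8*I*√2))*(-4125) = -132000*I*√2*(9 + 8*I*√2)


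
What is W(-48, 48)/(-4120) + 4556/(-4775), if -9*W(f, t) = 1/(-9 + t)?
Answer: -1317703589/1381044600 ≈ -0.95414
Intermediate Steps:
W(f, t) = -1/(9*(-9 + t))
W(-48, 48)/(-4120) + 4556/(-4775) = -1/(-81 + 9*48)/(-4120) + 4556/(-4775) = -1/(-81 + 432)*(-1/4120) + 4556*(-1/4775) = -1/351*(-1/4120) - 4556/4775 = 1/1446120 - 4556/4775 = -1317703589/1381044600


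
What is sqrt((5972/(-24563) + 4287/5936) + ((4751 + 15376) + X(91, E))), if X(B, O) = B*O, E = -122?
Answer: sqrt(2022643911864093)/473396 ≈ 95.003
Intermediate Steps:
sqrt((5972/(-24563) + 4287/5936) + ((4751 + 15376) + X(91, E))) = sqrt((5972/(-24563) + 4287/5936) + ((4751 + 15376) + 91*(-122))) = sqrt((5972*(-1/24563) + 4287*(1/5936)) + (20127 - 11102)) = sqrt((-5972/24563 + 4287/5936) + 9025) = sqrt(9978827/20829424 + 9025) = sqrt(187995530427/20829424) = sqrt(2022643911864093)/473396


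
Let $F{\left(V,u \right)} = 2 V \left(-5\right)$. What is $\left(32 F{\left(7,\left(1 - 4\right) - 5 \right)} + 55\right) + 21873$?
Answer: $19688$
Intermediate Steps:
$F{\left(V,u \right)} = - 10 V$
$\left(32 F{\left(7,\left(1 - 4\right) - 5 \right)} + 55\right) + 21873 = \left(32 \left(\left(-10\right) 7\right) + 55\right) + 21873 = \left(32 \left(-70\right) + 55\right) + 21873 = \left(-2240 + 55\right) + 21873 = -2185 + 21873 = 19688$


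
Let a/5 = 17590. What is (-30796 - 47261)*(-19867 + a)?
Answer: -5314354731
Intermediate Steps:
a = 87950 (a = 5*17590 = 87950)
(-30796 - 47261)*(-19867 + a) = (-30796 - 47261)*(-19867 + 87950) = -78057*68083 = -5314354731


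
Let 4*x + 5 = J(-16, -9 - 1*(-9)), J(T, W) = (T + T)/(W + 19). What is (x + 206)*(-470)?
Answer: -3649315/38 ≈ -96035.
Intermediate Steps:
J(T, W) = 2*T/(19 + W) (J(T, W) = (2*T)/(19 + W) = 2*T/(19 + W))
x = -127/76 (x = -5/4 + (2*(-16)/(19 + (-9 - 1*(-9))))/4 = -5/4 + (2*(-16)/(19 + (-9 + 9)))/4 = -5/4 + (2*(-16)/(19 + 0))/4 = -5/4 + (2*(-16)/19)/4 = -5/4 + (2*(-16)*(1/19))/4 = -5/4 + (¼)*(-32/19) = -5/4 - 8/19 = -127/76 ≈ -1.6711)
(x + 206)*(-470) = (-127/76 + 206)*(-470) = (15529/76)*(-470) = -3649315/38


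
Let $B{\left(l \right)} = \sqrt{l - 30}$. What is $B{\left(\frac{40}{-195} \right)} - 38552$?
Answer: $-38552 + \frac{i \sqrt{45942}}{39} \approx -38552.0 + 5.4959 i$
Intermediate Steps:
$B{\left(l \right)} = \sqrt{-30 + l}$
$B{\left(\frac{40}{-195} \right)} - 38552 = \sqrt{-30 + \frac{40}{-195}} - 38552 = \sqrt{-30 + 40 \left(- \frac{1}{195}\right)} - 38552 = \sqrt{-30 - \frac{8}{39}} - 38552 = \sqrt{- \frac{1178}{39}} - 38552 = \frac{i \sqrt{45942}}{39} - 38552 = -38552 + \frac{i \sqrt{45942}}{39}$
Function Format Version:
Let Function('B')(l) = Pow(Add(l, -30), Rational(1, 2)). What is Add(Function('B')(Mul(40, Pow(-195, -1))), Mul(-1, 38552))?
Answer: Add(-38552, Mul(Rational(1, 39), I, Pow(45942, Rational(1, 2)))) ≈ Add(-38552., Mul(5.4959, I))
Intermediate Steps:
Function('B')(l) = Pow(Add(-30, l), Rational(1, 2))
Add(Function('B')(Mul(40, Pow(-195, -1))), Mul(-1, 38552)) = Add(Pow(Add(-30, Mul(40, Pow(-195, -1))), Rational(1, 2)), Mul(-1, 38552)) = Add(Pow(Add(-30, Mul(40, Rational(-1, 195))), Rational(1, 2)), -38552) = Add(Pow(Add(-30, Rational(-8, 39)), Rational(1, 2)), -38552) = Add(Pow(Rational(-1178, 39), Rational(1, 2)), -38552) = Add(Mul(Rational(1, 39), I, Pow(45942, Rational(1, 2))), -38552) = Add(-38552, Mul(Rational(1, 39), I, Pow(45942, Rational(1, 2))))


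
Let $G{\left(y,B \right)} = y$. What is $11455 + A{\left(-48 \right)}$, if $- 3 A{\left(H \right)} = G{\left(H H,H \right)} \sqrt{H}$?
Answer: $11455 - 3072 i \sqrt{3} \approx 11455.0 - 5320.9 i$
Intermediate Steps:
$A{\left(H \right)} = - \frac{H^{\frac{5}{2}}}{3}$ ($A{\left(H \right)} = - \frac{H H \sqrt{H}}{3} = - \frac{H^{2} \sqrt{H}}{3} = - \frac{H^{\frac{5}{2}}}{3}$)
$11455 + A{\left(-48 \right)} = 11455 - \frac{\left(-48\right)^{\frac{5}{2}}}{3} = 11455 - \frac{9216 i \sqrt{3}}{3} = 11455 - 3072 i \sqrt{3}$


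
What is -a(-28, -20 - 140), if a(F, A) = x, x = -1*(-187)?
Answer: -187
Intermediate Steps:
x = 187
a(F, A) = 187
-a(-28, -20 - 140) = -1*187 = -187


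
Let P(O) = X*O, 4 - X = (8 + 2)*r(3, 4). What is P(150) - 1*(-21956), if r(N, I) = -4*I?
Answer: 46556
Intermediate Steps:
X = 164 (X = 4 - (8 + 2)*(-4*4) = 4 - 10*(-16) = 4 - 1*(-160) = 4 + 160 = 164)
P(O) = 164*O
P(150) - 1*(-21956) = 164*150 - 1*(-21956) = 24600 + 21956 = 46556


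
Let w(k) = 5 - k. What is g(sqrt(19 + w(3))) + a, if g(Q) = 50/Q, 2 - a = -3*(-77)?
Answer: -229 + 50*sqrt(21)/21 ≈ -218.09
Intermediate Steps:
a = -229 (a = 2 - (-3)*(-77) = 2 - 1*231 = 2 - 231 = -229)
g(sqrt(19 + w(3))) + a = 50/(sqrt(19 + (5 - 1*3))) - 229 = 50/(sqrt(19 + (5 - 3))) - 229 = 50/(sqrt(19 + 2)) - 229 = 50/(sqrt(21)) - 229 = 50*(sqrt(21)/21) - 229 = 50*sqrt(21)/21 - 229 = -229 + 50*sqrt(21)/21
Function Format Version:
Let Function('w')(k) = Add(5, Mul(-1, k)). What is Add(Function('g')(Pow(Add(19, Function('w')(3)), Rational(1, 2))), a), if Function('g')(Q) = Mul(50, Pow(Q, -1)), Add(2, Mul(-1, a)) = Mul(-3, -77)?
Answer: Add(-229, Mul(Rational(50, 21), Pow(21, Rational(1, 2)))) ≈ -218.09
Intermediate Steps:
a = -229 (a = Add(2, Mul(-1, Mul(-3, -77))) = Add(2, Mul(-1, 231)) = Add(2, -231) = -229)
Add(Function('g')(Pow(Add(19, Function('w')(3)), Rational(1, 2))), a) = Add(Mul(50, Pow(Pow(Add(19, Add(5, Mul(-1, 3))), Rational(1, 2)), -1)), -229) = Add(Mul(50, Pow(Pow(Add(19, Add(5, -3)), Rational(1, 2)), -1)), -229) = Add(Mul(50, Pow(Pow(Add(19, 2), Rational(1, 2)), -1)), -229) = Add(Mul(50, Pow(Pow(21, Rational(1, 2)), -1)), -229) = Add(Mul(50, Mul(Rational(1, 21), Pow(21, Rational(1, 2)))), -229) = Add(Mul(Rational(50, 21), Pow(21, Rational(1, 2))), -229) = Add(-229, Mul(Rational(50, 21), Pow(21, Rational(1, 2))))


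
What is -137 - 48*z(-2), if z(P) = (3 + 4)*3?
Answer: -1145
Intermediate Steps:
z(P) = 21 (z(P) = 7*3 = 21)
-137 - 48*z(-2) = -137 - 48*21 = -137 - 1008 = -1145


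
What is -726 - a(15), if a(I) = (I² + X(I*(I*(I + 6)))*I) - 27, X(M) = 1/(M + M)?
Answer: -582121/630 ≈ -924.00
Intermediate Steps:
X(M) = 1/(2*M)
a(I) = -27 + I² + 1/(2*I*(6 + I)) (a(I) = (I² + (1/(2*((I*(I*(I + 6))))))*I) - 27 = (I² + (1/(2*((I*(I*(6 + I))))))*I) - 27 = (I² + (1/(2*((I²*(6 + I)))))*I) - 27 = (I² + ((1/(I²*(6 + I)))/2)*I) - 27 = (I² + (1/(2*I²*(6 + I)))*I) - 27 = (I² + 1/(2*I*(6 + I))) - 27 = -27 + I² + 1/(2*I*(6 + I)))
-726 - a(15) = -726 - (½ + 15*(-27 + 15²)*(6 + 15))/(15*(6 + 15)) = -726 - (½ + 15*(-27 + 225)*21)/(15*21) = -726 - (½ + 15*198*21)/(15*21) = -726 - (½ + 62370)/(15*21) = -726 - 124741/(15*21*2) = -726 - 1*124741/630 = -726 - 124741/630 = -582121/630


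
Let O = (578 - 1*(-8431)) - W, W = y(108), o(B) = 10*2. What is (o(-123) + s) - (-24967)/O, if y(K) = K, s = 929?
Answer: 8472016/8901 ≈ 951.80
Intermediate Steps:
o(B) = 20
W = 108
O = 8901 (O = (578 - 1*(-8431)) - 1*108 = (578 + 8431) - 108 = 9009 - 108 = 8901)
(o(-123) + s) - (-24967)/O = (20 + 929) - (-24967)/8901 = 949 - (-24967)/8901 = 949 - 1*(-24967/8901) = 949 + 24967/8901 = 8472016/8901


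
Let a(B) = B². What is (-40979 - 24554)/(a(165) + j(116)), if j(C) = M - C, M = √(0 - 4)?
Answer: -1776534097/734897885 + 131066*I/734897885 ≈ -2.4174 + 0.00017835*I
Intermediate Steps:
M = 2*I (M = √(-4) = 2*I ≈ 2.0*I)
j(C) = -C + 2*I (j(C) = 2*I - C = -C + 2*I)
(-40979 - 24554)/(a(165) + j(116)) = (-40979 - 24554)/(165² + (-1*116 + 2*I)) = -65533/(27225 + (-116 + 2*I)) = -65533*(27109 - 2*I)/734897885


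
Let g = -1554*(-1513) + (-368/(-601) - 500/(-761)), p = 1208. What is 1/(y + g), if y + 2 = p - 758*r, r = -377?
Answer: 457361/1206598479362 ≈ 3.7905e-7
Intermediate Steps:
g = 1075348678470/457361 (g = 2351202 + (-368*(-1/601) - 500*(-1/761)) = 2351202 + (368/601 + 500/761) = 2351202 + 580548/457361 = 1075348678470/457361 ≈ 2.3512e+6)
y = 286972 (y = -2 + (1208 - 758*(-377)) = -2 + (1208 + 285766) = -2 + 286974 = 286972)
1/(y + g) = 1/(286972 + 1075348678470/457361) = 1/(1206598479362/457361) = 457361/1206598479362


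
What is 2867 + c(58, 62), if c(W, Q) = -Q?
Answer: 2805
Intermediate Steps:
2867 + c(58, 62) = 2867 - 1*62 = 2867 - 62 = 2805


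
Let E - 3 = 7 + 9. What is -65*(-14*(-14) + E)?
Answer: -13975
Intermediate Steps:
E = 19 (E = 3 + (7 + 9) = 3 + 16 = 19)
-65*(-14*(-14) + E) = -65*(-14*(-14) + 19) = -65*(196 + 19) = -65*215 = -13975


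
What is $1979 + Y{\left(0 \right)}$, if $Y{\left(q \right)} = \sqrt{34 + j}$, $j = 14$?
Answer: $1979 + 4 \sqrt{3} \approx 1985.9$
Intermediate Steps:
$Y{\left(q \right)} = 4 \sqrt{3}$ ($Y{\left(q \right)} = \sqrt{34 + 14} = \sqrt{48} = 4 \sqrt{3}$)
$1979 + Y{\left(0 \right)} = 1979 + 4 \sqrt{3}$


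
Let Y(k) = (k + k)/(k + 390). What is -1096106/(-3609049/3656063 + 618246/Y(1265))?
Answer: -506940222720767/187043201890261 ≈ -2.7103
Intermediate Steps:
Y(k) = 2*k/(390 + k) (Y(k) = (2*k)/(390 + k) = 2*k/(390 + k))
-1096106/(-3609049/3656063 + 618246/Y(1265)) = -1096106/(-3609049/3656063 + 618246/((2*1265/(390 + 1265)))) = -1096106/(-3609049*1/3656063 + 618246/((2*1265/1655))) = -1096106/(-3609049/3656063 + 618246/((2*1265*(1/1655)))) = -1096106/(-3609049/3656063 + 618246/(506/331)) = -1096106/(-3609049/3656063 + 618246*(331/506)) = -1096106/(-3609049/3656063 + 102319713/253) = -1096106/374086403780522/924983939 = -1096106*924983939/374086403780522 = -506940222720767/187043201890261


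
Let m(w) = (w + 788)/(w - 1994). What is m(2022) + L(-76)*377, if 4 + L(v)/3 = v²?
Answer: 91395253/14 ≈ 6.5282e+6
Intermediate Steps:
L(v) = -12 + 3*v²
m(w) = (788 + w)/(-1994 + w)
m(2022) + L(-76)*377 = (788 + 2022)/(-1994 + 2022) + (-12 + 3*(-76)²)*377 = 2810/28 + (-12 + 3*5776)*377 = (1/28)*2810 + (-12 + 17328)*377 = 1405/14 + 17316*377 = 1405/14 + 6528132 = 91395253/14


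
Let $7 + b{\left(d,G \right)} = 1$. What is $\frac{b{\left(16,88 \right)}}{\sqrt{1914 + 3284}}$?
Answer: $- \frac{3 \sqrt{5198}}{2599} \approx -0.083221$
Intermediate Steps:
$b{\left(d,G \right)} = -6$ ($b{\left(d,G \right)} = -7 + 1 = -6$)
$\frac{b{\left(16,88 \right)}}{\sqrt{1914 + 3284}} = - \frac{6}{\sqrt{1914 + 3284}} = - \frac{6}{\sqrt{5198}} = - 6 \frac{\sqrt{5198}}{5198} = - \frac{3 \sqrt{5198}}{2599}$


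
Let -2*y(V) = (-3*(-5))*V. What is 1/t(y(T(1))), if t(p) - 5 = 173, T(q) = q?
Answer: 1/178 ≈ 0.0056180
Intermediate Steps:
y(V) = -15*V/2 (y(V) = -(-3*(-5))*V/2 = -15*V/2)
t(p) = 178 (t(p) = 5 + 173 = 178)
1/t(y(T(1))) = 1/178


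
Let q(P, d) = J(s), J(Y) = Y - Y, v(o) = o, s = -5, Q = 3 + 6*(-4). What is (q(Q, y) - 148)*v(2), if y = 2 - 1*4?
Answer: -296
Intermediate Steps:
Q = -21 (Q = 3 - 24 = -21)
y = -2 (y = 2 - 4 = -2)
J(Y) = 0
q(P, d) = 0
(q(Q, y) - 148)*v(2) = (0 - 148)*2 = -148*2 = -296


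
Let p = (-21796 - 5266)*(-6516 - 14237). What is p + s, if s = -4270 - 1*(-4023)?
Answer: 561617439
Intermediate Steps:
s = -247 (s = -4270 + 4023 = -247)
p = 561617686 (p = -27062*(-20753) = 561617686)
p + s = 561617686 - 247 = 561617439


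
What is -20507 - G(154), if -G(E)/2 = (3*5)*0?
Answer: -20507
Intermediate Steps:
G(E) = 0 (G(E) = -2*3*5*0 = -30*0 = -2*0 = 0)
-20507 - G(154) = -20507 - 1*0 = -20507 + 0 = -20507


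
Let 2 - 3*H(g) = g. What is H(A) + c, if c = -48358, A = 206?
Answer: -48426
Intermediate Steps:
H(g) = ⅔ - g/3
H(A) + c = (⅔ - ⅓*206) - 48358 = (⅔ - 206/3) - 48358 = -68 - 48358 = -48426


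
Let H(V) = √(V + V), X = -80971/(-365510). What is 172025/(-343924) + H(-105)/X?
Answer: -24575/49132 + 365510*I*√210/80971 ≈ -0.50018 + 65.415*I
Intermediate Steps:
X = 80971/365510 (X = -80971*(-1/365510) = 80971/365510 ≈ 0.22153)
H(V) = √2*√V (H(V) = √(2*V) = √2*√V)
172025/(-343924) + H(-105)/X = 172025/(-343924) + (√2*√(-105))/(80971/365510) = 172025*(-1/343924) + (√2*(I*√105))*(365510/80971) = -24575/49132 + (I*√210)*(365510/80971) = -24575/49132 + 365510*I*√210/80971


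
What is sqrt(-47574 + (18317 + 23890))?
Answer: I*sqrt(5367) ≈ 73.26*I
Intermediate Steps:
sqrt(-47574 + (18317 + 23890)) = sqrt(-47574 + 42207) = sqrt(-5367) = I*sqrt(5367)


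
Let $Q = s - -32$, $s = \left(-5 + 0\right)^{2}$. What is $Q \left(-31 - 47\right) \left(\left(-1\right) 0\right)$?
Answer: $0$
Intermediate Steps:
$s = 25$ ($s = \left(-5\right)^{2} = 25$)
$Q = 57$ ($Q = 25 - -32 = 25 + 32 = 57$)
$Q \left(-31 - 47\right) \left(\left(-1\right) 0\right) = 57 \left(-31 - 47\right) \left(\left(-1\right) 0\right) = 57 \left(-31 - 47\right) 0 = 57 \left(-78\right) 0 = \left(-4446\right) 0 = 0$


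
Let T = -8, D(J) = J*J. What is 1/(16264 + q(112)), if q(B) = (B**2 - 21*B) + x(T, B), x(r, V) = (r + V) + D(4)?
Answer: 1/26576 ≈ 3.7628e-5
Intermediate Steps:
D(J) = J**2
x(r, V) = 16 + V + r (x(r, V) = (r + V) + 4**2 = (V + r) + 16 = 16 + V + r)
q(B) = 8 + B**2 - 20*B (q(B) = (B**2 - 21*B) + (16 + B - 8) = (B**2 - 21*B) + (8 + B) = 8 + B**2 - 20*B)
1/(16264 + q(112)) = 1/(16264 + (8 + 112**2 - 20*112)) = 1/(16264 + (8 + 12544 - 2240)) = 1/(16264 + 10312) = 1/26576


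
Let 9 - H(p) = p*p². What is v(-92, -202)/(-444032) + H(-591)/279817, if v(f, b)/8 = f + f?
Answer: 1432183640831/1941370346 ≈ 737.72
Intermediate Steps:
v(f, b) = 16*f (v(f, b) = 8*(f + f) = 8*(2*f) = 16*f)
H(p) = 9 - p³ (H(p) = 9 - p*p² = 9 - p³)
v(-92, -202)/(-444032) + H(-591)/279817 = (16*(-92))/(-444032) + (9 - 1*(-591)³)/279817 = -1472*(-1/444032) + (9 - 1*(-206425071))*(1/279817) = 23/6938 + (9 + 206425071)*(1/279817) = 23/6938 + 206425080*(1/279817) = 23/6938 + 206425080/279817 = 1432183640831/1941370346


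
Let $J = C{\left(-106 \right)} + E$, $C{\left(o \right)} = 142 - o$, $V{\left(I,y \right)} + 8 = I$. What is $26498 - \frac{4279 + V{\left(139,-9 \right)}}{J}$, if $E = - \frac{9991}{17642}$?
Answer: $\frac{2568709574}{97005} \approx 26480.0$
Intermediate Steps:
$V{\left(I,y \right)} = -8 + I$
$E = - \frac{9991}{17642}$ ($E = \left(-9991\right) \frac{1}{17642} = - \frac{9991}{17642} \approx -0.56632$)
$J = \frac{4365225}{17642}$ ($J = \left(142 - -106\right) - \frac{9991}{17642} = \left(142 + 106\right) - \frac{9991}{17642} = 248 - \frac{9991}{17642} = \frac{4365225}{17642} \approx 247.43$)
$26498 - \frac{4279 + V{\left(139,-9 \right)}}{J} = 26498 - \frac{4279 + \left(-8 + 139\right)}{\frac{4365225}{17642}} = 26498 - \left(4279 + 131\right) \frac{17642}{4365225} = 26498 - 4410 \cdot \frac{17642}{4365225} = 26498 - \frac{1728916}{97005} = \frac{2568709574}{97005}$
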